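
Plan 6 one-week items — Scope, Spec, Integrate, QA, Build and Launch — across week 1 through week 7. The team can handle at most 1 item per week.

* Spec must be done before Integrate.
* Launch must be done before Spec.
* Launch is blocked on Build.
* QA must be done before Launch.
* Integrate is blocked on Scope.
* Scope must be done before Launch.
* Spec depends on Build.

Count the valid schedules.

42

Splitting on Scope: it can be week 1 (12), week 2 (12), week 3 (12), week 4 (6). Listing each branch's schedules as (Spec, Integrate, QA, Build, Launch) by week number:
Scope=week 1: (5,6,2,3,4) (5,6,3,2,4) (5,7,2,3,4) (5,7,3,2,4) (6,7,2,3,4) (6,7,2,3,5) (6,7,2,4,5) (6,7,3,2,4) (6,7,3,2,5) (6,7,3,4,5) (6,7,4,2,5) (6,7,4,3,5) — 12.
Scope=week 2: (5,6,1,3,4) (5,6,3,1,4) (5,7,1,3,4) (5,7,3,1,4) (6,7,1,3,4) (6,7,1,3,5) (6,7,1,4,5) (6,7,3,1,4) (6,7,3,1,5) (6,7,3,4,5) (6,7,4,1,5) (6,7,4,3,5) — 12.
Scope=week 3: (5,6,1,2,4) (5,6,2,1,4) (5,7,1,2,4) (5,7,2,1,4) (6,7,1,2,4) (6,7,1,2,5) (6,7,1,4,5) (6,7,2,1,4) (6,7,2,1,5) (6,7,2,4,5) (6,7,4,1,5) (6,7,4,2,5) — 12.
Scope=week 4: (6,7,1,2,5) (6,7,1,3,5) (6,7,2,1,5) (6,7,2,3,5) (6,7,3,1,5) (6,7,3,2,5) — 6.
Summing: 12 + 12 + 12 + 6 = 42.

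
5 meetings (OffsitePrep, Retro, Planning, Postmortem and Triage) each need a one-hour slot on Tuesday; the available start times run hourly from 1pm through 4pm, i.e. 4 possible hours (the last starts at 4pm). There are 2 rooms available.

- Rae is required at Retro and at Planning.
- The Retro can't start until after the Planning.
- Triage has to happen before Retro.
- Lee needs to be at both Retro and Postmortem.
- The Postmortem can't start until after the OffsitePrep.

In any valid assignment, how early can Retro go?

2pm

Precedence pushes Retro to at least 2pm.
Retro at 2pm is achievable: OffsitePrep=2pm; Retro=2pm; Triage=1pm; Postmortem=3pm; Planning=1pm.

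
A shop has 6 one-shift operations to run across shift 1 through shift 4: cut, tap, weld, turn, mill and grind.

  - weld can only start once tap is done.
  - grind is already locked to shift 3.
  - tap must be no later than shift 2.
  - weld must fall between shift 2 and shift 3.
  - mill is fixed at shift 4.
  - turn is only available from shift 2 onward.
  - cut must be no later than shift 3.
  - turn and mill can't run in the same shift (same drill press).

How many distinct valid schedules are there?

Splitting on cut: it can be shift 1 (6), shift 2 (6), shift 3 (6). Listing each branch's schedules as (tap, weld, turn, mill, grind) by shift number:
cut=shift 1: (1,2,2,4,3) (1,2,3,4,3) (1,3,2,4,3) (1,3,3,4,3) (2,3,2,4,3) (2,3,3,4,3) — 6.
cut=shift 2: (1,2,2,4,3) (1,2,3,4,3) (1,3,2,4,3) (1,3,3,4,3) (2,3,2,4,3) (2,3,3,4,3) — 6.
cut=shift 3: (1,2,2,4,3) (1,2,3,4,3) (1,3,2,4,3) (1,3,3,4,3) (2,3,2,4,3) (2,3,3,4,3) — 6.
Summing: 6 + 6 + 6 = 18.

18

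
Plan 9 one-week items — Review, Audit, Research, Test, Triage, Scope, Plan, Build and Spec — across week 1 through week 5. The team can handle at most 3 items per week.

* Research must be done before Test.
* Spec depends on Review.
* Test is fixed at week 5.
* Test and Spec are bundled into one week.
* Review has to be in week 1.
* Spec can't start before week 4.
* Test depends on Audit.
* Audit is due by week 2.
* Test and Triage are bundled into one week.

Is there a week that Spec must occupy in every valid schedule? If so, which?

Spec is available from week 4; Spec must be in the same week as Test, which can't be before week 5, so Spec is at least week 5.
So Spec is pinned to week 5.

week 5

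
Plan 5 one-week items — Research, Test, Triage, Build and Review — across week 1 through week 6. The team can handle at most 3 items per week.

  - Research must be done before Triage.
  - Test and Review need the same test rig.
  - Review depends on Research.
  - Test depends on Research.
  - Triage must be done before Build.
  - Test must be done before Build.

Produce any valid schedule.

Research -> week 1, Review -> week 3, Build -> week 3, Test -> week 2, Triage -> week 2

Checking: Research(week 1) before Test(week 2); Test(week 2) before Build(week 3); Research(week 1) before Review(week 3); Research(week 1) before Triage(week 2); Triage(week 2) before Build(week 3); Test(week 2) != Review(week 3); max 2 per week (cap 3).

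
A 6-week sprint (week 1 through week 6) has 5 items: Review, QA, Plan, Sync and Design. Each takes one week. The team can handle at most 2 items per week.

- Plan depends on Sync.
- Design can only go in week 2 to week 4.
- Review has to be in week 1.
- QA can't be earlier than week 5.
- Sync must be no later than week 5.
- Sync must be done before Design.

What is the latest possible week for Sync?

Sync's own window allows nothing later than week 5; downstream work caps Sync at week 3.
Sync at week 3 is achievable: Design=week 4, Review=week 1, Plan=week 4, Sync=week 3, QA=week 5.

week 3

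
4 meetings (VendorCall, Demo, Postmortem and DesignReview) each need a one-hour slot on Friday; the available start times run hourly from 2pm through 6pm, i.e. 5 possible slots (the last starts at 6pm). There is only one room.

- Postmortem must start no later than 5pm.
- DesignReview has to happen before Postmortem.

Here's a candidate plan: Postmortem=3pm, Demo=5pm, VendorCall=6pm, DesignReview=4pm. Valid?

Invalid. DesignReview has to happen before Postmortem.

DesignReview has to happen before Postmortem — violated.
There is only one room — holds.
Postmortem must start no later than 5pm — holds.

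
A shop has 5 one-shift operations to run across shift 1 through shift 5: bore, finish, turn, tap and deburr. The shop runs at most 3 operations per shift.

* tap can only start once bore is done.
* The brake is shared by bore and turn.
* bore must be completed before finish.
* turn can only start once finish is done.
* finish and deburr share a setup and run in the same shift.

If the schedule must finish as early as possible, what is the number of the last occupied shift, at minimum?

3

The precedence chain requires at least 3 distinct shifts.
With at most 3 per shift and 5 operations, at least 2 shifts are needed.
3 works (last occupied shift: shift 3): for example finish in shift 2; bore in shift 1; tap in shift 2; turn in shift 3; deburr in shift 2.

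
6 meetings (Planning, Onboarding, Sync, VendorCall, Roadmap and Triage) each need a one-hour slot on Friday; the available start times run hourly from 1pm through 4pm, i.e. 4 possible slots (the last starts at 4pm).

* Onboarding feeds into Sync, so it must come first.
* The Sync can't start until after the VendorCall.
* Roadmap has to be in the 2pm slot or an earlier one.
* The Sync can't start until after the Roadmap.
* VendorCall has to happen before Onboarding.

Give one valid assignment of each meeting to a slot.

Onboarding -> 2pm, Triage -> 1pm, VendorCall -> 1pm, Planning -> 1pm, Roadmap -> 1pm, Sync -> 3pm

Checking: VendorCall(1pm) before Sync(3pm); Roadmap(1pm) before Sync(3pm); Onboarding(2pm) before Sync(3pm); VendorCall(1pm) before Onboarding(2pm); Roadmap=1pm in [1pm,2pm].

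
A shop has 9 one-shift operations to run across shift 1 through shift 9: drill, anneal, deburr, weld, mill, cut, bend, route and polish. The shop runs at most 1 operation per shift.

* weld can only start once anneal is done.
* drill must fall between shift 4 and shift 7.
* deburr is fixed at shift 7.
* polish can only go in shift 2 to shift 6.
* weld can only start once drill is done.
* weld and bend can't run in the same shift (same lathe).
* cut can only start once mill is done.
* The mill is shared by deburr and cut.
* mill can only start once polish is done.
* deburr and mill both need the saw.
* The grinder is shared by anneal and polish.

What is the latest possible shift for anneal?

Downstream work caps anneal at shift 8.
anneal at shift 8 is achievable: deburr in shift 7; weld in shift 9; route in shift 6; bend in shift 1; polish in shift 2; drill in shift 4; mill in shift 3; cut in shift 5; anneal in shift 8.

shift 8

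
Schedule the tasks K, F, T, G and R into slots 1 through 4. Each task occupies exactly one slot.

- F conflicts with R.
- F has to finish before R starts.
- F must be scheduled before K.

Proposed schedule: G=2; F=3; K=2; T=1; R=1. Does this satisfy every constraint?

No. F has to finish before R starts is not satisfied.

F conflicts with R — holds.
F has to finish before R starts — violated.
F must be scheduled before K — violated.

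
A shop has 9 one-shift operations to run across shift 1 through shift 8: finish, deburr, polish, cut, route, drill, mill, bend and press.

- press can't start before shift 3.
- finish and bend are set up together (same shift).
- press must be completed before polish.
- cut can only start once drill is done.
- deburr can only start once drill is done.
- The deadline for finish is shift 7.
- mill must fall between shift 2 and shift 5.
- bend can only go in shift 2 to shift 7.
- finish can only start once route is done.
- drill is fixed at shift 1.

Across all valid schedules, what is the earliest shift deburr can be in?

Precedence pushes deburr to at least shift 2.
deburr at shift 2 is achievable: polish in shift 4; finish in shift 2; mill in shift 2; deburr in shift 2; cut in shift 2; press in shift 3; drill in shift 1; bend in shift 2; route in shift 1.

shift 2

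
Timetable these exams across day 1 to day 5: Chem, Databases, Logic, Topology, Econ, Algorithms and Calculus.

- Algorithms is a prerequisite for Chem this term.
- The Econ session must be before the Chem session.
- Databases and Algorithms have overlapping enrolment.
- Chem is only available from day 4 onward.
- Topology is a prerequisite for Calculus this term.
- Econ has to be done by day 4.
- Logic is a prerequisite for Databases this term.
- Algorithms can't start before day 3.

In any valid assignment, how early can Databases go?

Precedence pushes Databases to at least day 2.
Databases at day 2 is achievable: Logic in day 1, Chem in day 4, Econ in day 1, Algorithms in day 3, Calculus in day 2, Databases in day 2, Topology in day 1.

day 2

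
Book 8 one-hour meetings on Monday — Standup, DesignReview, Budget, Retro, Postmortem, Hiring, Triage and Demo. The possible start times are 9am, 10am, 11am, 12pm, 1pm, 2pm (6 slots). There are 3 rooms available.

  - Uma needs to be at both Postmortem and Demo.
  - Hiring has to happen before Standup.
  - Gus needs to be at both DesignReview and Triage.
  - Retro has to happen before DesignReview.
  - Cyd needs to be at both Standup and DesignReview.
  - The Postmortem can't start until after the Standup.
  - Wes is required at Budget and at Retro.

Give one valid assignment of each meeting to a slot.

Postmortem=11am; Hiring=9am; Demo=10am; DesignReview=11am; Triage=9am; Budget=10am; Standup=10am; Retro=9am

Checking: Standup(10am) before Postmortem(11am); Hiring(9am) before Standup(10am); Retro(9am) before DesignReview(11am); Budget(10am) != Retro(9am); DesignReview(11am) != Triage(9am); Postmortem(11am) != Demo(10am); Standup(10am) != DesignReview(11am); max 3 per slot (cap 3).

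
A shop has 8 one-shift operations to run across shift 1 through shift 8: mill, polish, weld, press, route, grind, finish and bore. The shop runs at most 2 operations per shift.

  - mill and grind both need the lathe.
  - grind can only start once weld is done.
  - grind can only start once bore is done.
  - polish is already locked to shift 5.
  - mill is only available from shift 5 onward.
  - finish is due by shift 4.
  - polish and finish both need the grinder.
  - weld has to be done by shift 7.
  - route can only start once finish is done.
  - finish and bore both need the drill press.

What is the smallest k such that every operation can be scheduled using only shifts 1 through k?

5 shifts

The precedence chain requires at least 2 distinct shifts.
With at most 2 per shift and 8 operations, at least 4 shifts are needed.
mill can't be placed before shift 5, so the schedule must run through at least shift 5.
5 works (last occupied shift: shift 5): for example route -> shift 2, mill -> shift 5, press -> shift 3, finish -> shift 1, polish -> shift 5, weld -> shift 1, bore -> shift 2, grind -> shift 3.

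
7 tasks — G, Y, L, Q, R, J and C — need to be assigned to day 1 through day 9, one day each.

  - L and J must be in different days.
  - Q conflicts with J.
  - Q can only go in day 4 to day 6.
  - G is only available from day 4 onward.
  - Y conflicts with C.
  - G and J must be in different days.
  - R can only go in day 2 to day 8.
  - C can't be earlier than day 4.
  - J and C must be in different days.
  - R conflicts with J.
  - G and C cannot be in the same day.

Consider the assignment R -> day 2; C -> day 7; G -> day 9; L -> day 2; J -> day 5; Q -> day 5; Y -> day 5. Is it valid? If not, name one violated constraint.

No — it violates: Q conflicts with J

G is only available from day 4 onward — holds.
C can't be earlier than day 4 — holds.
Y conflicts with C — holds.
R can only go in day 2 to day 8 — holds.
Q conflicts with J — violated.
J and C must be in different days — holds.
Q can only go in day 4 to day 6 — holds.
L and J must be in different days — holds.
G and C cannot be in the same day — holds.
R conflicts with J — holds.
G and J must be in different days — holds.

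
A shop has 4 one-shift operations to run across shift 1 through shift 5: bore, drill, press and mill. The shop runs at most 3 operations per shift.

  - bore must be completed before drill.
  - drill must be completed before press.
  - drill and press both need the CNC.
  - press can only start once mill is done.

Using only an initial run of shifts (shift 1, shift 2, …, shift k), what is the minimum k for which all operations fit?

The precedence chain requires at least 3 distinct shifts.
With at most 3 per shift and 4 operations, at least 2 shifts are needed.
3 works (last occupied shift: shift 3): for example press in shift 3, drill in shift 2, mill in shift 1, bore in shift 1.

3 shifts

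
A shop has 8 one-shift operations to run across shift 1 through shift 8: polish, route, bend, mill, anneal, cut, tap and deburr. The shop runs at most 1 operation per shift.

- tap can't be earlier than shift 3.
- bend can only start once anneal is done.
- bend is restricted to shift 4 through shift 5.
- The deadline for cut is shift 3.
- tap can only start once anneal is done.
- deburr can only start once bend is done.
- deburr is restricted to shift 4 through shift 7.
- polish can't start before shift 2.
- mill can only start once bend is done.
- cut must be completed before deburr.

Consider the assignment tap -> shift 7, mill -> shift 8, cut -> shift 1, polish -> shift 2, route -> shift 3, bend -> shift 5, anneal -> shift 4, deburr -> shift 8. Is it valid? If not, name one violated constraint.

The shop runs at most 1 operation per shift — violated.
cut must be completed before deburr — holds.
deburr is restricted to shift 4 through shift 7 — violated.
tap can't be earlier than shift 3 — holds.
deburr can only start once bend is done — holds.
bend is restricted to shift 4 through shift 5 — holds.
mill can only start once bend is done — holds.
The deadline for cut is shift 3 — holds.
bend can only start once anneal is done — holds.
polish can't start before shift 2 — holds.
tap can only start once anneal is done — holds.

No. deburr is restricted to shift 4 through shift 7 is not satisfied.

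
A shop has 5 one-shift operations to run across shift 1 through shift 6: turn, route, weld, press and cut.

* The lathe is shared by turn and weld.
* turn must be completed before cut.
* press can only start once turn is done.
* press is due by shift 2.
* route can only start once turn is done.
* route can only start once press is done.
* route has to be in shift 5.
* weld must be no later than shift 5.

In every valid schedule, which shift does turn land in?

shift 1

Downstream work caps turn at shift 1.
So turn is pinned to shift 1.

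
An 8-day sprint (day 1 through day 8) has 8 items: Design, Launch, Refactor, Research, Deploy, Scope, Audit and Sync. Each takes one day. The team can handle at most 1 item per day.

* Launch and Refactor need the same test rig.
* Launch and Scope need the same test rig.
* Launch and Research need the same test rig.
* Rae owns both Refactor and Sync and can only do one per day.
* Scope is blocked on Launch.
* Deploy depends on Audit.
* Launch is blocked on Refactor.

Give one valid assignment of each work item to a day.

Launch in day 2, Deploy in day 4, Research in day 7, Design in day 6, Refactor in day 1, Scope in day 5, Audit in day 3, Sync in day 8

Checking: Launch(day 2) before Scope(day 5); Refactor(day 1) before Launch(day 2); Audit(day 3) before Deploy(day 4); Launch(day 2) != Refactor(day 1); Launch(day 2) != Scope(day 5); Refactor(day 1) != Sync(day 8); Launch(day 2) != Research(day 7); max 1 per day (cap 1).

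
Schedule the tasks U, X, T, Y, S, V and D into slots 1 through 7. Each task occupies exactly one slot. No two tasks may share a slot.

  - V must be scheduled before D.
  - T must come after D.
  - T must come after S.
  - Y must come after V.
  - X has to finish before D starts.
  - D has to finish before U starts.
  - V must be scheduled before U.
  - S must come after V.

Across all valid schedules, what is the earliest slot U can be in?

4

Precedence pushes U to at least 3.
U at 4 is achievable: D -> 3, U -> 4, Y -> 7, T -> 6, V -> 1, X -> 2, S -> 5.
Nothing earlier works — the capacity limit rule out every slot before 4.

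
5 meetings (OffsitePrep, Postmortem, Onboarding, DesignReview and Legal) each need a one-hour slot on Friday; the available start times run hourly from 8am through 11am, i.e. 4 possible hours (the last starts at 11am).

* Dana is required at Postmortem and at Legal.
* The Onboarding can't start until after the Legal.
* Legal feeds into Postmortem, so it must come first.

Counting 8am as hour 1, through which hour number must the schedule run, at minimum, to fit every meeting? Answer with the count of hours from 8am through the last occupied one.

The precedence chain requires at least 2 distinct hours.
2 works (last occupied hour: 9am): for example DesignReview in 8am; OffsitePrep in 8am; Legal in 8am; Postmortem in 9am; Onboarding in 9am.

2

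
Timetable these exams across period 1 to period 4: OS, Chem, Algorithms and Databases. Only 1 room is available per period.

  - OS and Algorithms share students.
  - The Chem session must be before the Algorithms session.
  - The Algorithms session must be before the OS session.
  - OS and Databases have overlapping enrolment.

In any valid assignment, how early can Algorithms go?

Precedence pushes Algorithms to at least period 2; downstream work caps Algorithms at period 3.
Algorithms at period 2 is achievable: Algorithms -> period 2; Databases -> period 4; Chem -> period 1; OS -> period 3.

period 2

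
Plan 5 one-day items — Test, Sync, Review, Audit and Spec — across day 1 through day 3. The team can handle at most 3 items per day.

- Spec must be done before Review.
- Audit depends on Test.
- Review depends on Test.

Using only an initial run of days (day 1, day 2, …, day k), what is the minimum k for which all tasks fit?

The precedence chain requires at least 2 distinct days.
With at most 3 per day and 5 tasks, at least 2 days are needed.
2 works (last occupied day: day 2): for example Test in day 1; Audit in day 2; Sync in day 1; Review in day 2; Spec in day 1.

2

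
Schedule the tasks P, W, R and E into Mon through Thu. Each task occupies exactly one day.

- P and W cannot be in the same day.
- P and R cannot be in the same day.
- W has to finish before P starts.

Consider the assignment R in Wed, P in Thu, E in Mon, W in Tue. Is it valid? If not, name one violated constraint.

W has to finish before P starts — holds.
P and W cannot be in the same day — holds.
P and R cannot be in the same day — holds.

Yes, all constraints hold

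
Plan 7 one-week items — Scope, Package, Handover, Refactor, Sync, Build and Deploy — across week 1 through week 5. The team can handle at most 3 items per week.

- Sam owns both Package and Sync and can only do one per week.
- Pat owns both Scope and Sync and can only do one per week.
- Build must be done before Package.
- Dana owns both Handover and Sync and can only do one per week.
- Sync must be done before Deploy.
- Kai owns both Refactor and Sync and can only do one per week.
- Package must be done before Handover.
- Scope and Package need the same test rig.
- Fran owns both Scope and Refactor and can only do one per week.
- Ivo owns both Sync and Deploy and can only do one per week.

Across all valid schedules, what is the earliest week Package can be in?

Precedence pushes Package to at least week 2; downstream work caps Package at week 4.
Package at week 2 is achievable: Package=week 2, Deploy=week 2, Scope=week 3, Refactor=week 2, Build=week 1, Handover=week 3, Sync=week 1.

week 2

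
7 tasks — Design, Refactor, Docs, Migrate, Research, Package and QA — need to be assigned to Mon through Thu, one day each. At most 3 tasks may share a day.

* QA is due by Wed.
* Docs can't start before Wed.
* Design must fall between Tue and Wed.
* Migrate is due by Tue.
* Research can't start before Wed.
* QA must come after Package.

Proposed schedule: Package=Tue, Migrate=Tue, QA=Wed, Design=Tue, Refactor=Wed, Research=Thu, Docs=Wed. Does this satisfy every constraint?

Yes

At most 3 tasks may share a day — holds.
Docs can't start before Wed — holds.
Design must fall between Tue and Wed — holds.
QA must come after Package — holds.
Migrate is due by Tue — holds.
Research can't start before Wed — holds.
QA is due by Wed — holds.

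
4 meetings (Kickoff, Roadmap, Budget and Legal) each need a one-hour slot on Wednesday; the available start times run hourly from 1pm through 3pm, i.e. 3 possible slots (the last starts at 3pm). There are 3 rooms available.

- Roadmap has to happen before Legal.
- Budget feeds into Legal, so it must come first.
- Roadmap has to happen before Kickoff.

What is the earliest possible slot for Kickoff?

Precedence pushes Kickoff to at least 2pm.
Kickoff at 2pm is achievable: Roadmap=1pm, Kickoff=2pm, Legal=2pm, Budget=1pm.

2pm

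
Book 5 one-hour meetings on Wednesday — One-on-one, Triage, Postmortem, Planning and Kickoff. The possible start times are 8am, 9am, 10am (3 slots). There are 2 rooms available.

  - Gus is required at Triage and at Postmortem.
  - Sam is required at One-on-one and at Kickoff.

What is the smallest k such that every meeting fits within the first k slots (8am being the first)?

With at most 2 per slot and 5 meetings, at least 3 slots are needed.
3 works (last occupied slot: 10am): for example Postmortem -> 9am, Planning -> 9am, Kickoff -> 10am, One-on-one -> 8am, Triage -> 8am.

3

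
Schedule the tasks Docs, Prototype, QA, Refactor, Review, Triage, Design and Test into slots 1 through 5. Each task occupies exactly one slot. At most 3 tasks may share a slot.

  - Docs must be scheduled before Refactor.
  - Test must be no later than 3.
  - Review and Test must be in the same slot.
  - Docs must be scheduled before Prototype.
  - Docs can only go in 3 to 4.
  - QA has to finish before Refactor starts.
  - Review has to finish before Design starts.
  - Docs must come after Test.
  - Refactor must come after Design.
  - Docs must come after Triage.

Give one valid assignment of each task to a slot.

QA -> 1; Design -> 2; Review -> 1; Triage -> 2; Test -> 1; Refactor -> 4; Docs -> 3; Prototype -> 4

Checking: Docs(3) before Refactor(4); Review(1) before Design(2); Test(1) before Docs(3); QA(1) before Refactor(4); Triage(2) before Docs(3); Docs(3) before Prototype(4); Design(2) before Refactor(4); Review = Test = 1; Test=1 in [1,3]; Docs=3 in [3,4]; max 3 per slot (cap 3).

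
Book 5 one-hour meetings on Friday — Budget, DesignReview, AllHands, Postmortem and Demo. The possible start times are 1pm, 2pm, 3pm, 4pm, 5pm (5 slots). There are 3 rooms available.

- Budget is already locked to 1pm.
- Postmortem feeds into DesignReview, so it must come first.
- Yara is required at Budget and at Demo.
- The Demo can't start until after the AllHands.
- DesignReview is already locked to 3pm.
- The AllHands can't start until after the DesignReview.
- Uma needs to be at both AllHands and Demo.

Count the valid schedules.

Enumerating: AllHands=4pm; DesignReview=3pm; Budget=1pm; Postmortem=1pm; Demo=5pm | AllHands -> 4pm, Budget -> 1pm, Postmortem -> 2pm, Demo -> 5pm, DesignReview -> 3pm.

2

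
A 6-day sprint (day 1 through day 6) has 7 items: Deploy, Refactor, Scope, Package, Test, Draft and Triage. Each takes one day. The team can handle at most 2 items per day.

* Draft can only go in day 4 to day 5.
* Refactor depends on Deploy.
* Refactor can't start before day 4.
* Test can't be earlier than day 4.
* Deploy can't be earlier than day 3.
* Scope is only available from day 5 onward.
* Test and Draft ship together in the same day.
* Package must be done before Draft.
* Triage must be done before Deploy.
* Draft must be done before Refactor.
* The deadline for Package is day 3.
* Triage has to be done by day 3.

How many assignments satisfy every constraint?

57

Splitting on Deploy: it can be day 3 (30), day 4 (9), day 5 (18). Listing each branch's schedules as (Refactor, Scope, Package, Test, Draft, Triage) by day number:
Deploy=day 3: (5,5,1,4,4,1) (5,5,1,4,4,2) (5,5,2,4,4,1) (5,5,2,4,4,2) (5,5,3,4,4,1) (5,5,3,4,4,2) (5,6,1,4,4,1) (5,6,1,4,4,2) (5,6,2,4,4,1) (5,6,2,4,4,2) (5,6,3,4,4,1) (5,6,3,4,4,2) (6,5,1,4,4,1) (6,5,1,4,4,2) (6,5,2,4,4,1) (6,5,2,4,4,2) (6,5,3,4,4,1) (6,5,3,4,4,2) (6,6,1,4,4,1) (6,6,1,4,4,2) (6,6,1,5,5,1) (6,6,1,5,5,2) (6,6,2,4,4,1) (6,6,2,4,4,2) (6,6,2,5,5,1) (6,6,2,5,5,2) (6,6,3,4,4,1) (6,6,3,4,4,2) (6,6,3,5,5,1) (6,6,3,5,5,2) — 30.
Deploy=day 4: (6,6,1,5,5,1) (6,6,1,5,5,2) (6,6,1,5,5,3) (6,6,2,5,5,1) (6,6,2,5,5,2) (6,6,2,5,5,3) (6,6,3,5,5,1) (6,6,3,5,5,2) (6,6,3,5,5,3) — 9.
Deploy=day 5: (6,5,1,4,4,1) (6,5,1,4,4,2) (6,5,1,4,4,3) (6,5,2,4,4,1) (6,5,2,4,4,2) (6,5,2,4,4,3) (6,5,3,4,4,1) (6,5,3,4,4,2) (6,5,3,4,4,3) (6,6,1,4,4,1) (6,6,1,4,4,2) (6,6,1,4,4,3) (6,6,2,4,4,1) (6,6,2,4,4,2) (6,6,2,4,4,3) (6,6,3,4,4,1) (6,6,3,4,4,2) (6,6,3,4,4,3) — 18.
Summing: 30 + 9 + 18 = 57.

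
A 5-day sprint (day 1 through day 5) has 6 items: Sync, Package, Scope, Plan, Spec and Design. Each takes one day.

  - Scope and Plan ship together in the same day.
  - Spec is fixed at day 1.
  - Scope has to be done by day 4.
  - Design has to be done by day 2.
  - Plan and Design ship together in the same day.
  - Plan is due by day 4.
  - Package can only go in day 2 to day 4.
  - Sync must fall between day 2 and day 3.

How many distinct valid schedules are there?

Splitting on Sync: it can be day 2 (6), day 3 (6). Listing each branch's schedules as (Package, Scope, Plan, Spec, Design) by day number:
Sync=day 2: (2,1,1,1,1) (2,2,2,1,2) (3,1,1,1,1) (3,2,2,1,2) (4,1,1,1,1) (4,2,2,1,2) — 6.
Sync=day 3: (2,1,1,1,1) (2,2,2,1,2) (3,1,1,1,1) (3,2,2,1,2) (4,1,1,1,1) (4,2,2,1,2) — 6.
Summing: 6 + 6 = 12.

12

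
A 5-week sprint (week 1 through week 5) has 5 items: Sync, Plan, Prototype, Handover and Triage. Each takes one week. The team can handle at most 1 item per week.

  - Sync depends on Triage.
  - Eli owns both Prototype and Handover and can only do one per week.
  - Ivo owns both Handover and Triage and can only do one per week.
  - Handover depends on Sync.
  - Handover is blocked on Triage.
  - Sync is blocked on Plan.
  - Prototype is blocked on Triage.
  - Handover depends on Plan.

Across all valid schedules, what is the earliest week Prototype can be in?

week 2

Precedence pushes Prototype to at least week 2.
Prototype at week 2 is achievable: Sync -> week 4, Prototype -> week 2, Handover -> week 5, Plan -> week 3, Triage -> week 1.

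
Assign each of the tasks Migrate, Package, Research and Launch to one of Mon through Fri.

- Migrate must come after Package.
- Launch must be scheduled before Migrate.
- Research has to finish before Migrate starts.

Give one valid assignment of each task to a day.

Package in Mon, Launch in Mon, Migrate in Tue, Research in Mon

Checking: Package(Mon) before Migrate(Tue); Research(Mon) before Migrate(Tue); Launch(Mon) before Migrate(Tue).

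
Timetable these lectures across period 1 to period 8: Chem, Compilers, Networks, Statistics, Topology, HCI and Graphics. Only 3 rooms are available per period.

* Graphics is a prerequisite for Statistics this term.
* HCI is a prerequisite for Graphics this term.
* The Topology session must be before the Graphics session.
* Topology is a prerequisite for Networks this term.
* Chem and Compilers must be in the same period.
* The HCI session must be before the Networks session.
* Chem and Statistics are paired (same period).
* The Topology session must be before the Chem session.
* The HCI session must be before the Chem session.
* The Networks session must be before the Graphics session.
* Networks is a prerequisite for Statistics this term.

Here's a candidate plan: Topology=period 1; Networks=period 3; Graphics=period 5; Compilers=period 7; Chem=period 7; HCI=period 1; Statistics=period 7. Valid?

The Networks session must be before the Graphics session — holds.
The HCI session must be before the Chem session — holds.
Graphics is a prerequisite for Statistics this term — holds.
Only 3 rooms are available per period — holds.
The Topology session must be before the Chem session — holds.
Topology is a prerequisite for Networks this term — holds.
Networks is a prerequisite for Statistics this term — holds.
HCI is a prerequisite for Graphics this term — holds.
Chem and Compilers must be in the same period — holds.
The HCI session must be before the Networks session — holds.
The Topology session must be before the Graphics session — holds.
Chem and Statistics are paired (same period) — holds.

Yes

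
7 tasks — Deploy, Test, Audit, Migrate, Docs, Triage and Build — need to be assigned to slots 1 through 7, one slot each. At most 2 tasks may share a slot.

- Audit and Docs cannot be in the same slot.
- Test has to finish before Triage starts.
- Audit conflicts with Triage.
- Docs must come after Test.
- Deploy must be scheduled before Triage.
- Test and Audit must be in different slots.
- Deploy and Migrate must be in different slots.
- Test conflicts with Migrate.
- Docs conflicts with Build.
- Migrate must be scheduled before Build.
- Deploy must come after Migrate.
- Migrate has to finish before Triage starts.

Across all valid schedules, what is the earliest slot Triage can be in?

Precedence pushes Triage to at least 3.
Triage at 3 is achievable: Audit in 1; Deploy in 2; Migrate in 1; Docs in 3; Test in 2; Triage in 3; Build in 4.

3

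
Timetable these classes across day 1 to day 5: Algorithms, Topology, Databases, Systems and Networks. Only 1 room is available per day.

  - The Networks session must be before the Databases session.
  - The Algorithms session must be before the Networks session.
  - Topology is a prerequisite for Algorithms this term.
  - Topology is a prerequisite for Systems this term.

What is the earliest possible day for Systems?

day 2

Precedence pushes Systems to at least day 2.
Systems at day 2 is achievable: Databases in day 5, Networks in day 4, Topology in day 1, Systems in day 2, Algorithms in day 3.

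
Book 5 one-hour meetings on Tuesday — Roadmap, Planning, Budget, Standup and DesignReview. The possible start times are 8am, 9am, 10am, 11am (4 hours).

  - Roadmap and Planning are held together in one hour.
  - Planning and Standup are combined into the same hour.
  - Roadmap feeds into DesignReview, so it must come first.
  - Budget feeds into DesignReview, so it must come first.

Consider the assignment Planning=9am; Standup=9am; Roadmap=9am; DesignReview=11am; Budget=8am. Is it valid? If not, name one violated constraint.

Yes, all constraints hold

Planning and Standup are combined into the same hour — holds.
Budget feeds into DesignReview, so it must come first — holds.
Roadmap feeds into DesignReview, so it must come first — holds.
Roadmap and Planning are held together in one hour — holds.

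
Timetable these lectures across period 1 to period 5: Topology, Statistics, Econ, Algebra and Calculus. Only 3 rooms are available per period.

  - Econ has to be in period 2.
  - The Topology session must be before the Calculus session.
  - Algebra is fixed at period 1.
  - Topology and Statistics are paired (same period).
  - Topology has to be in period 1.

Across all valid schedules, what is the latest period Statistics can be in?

period 1

Statistics must be in the same period as Topology, which can't be after period 1, so Statistics is at most period 1.
Statistics at period 1 is achievable: Algebra=period 1, Topology=period 1, Calculus=period 2, Econ=period 2, Statistics=period 1.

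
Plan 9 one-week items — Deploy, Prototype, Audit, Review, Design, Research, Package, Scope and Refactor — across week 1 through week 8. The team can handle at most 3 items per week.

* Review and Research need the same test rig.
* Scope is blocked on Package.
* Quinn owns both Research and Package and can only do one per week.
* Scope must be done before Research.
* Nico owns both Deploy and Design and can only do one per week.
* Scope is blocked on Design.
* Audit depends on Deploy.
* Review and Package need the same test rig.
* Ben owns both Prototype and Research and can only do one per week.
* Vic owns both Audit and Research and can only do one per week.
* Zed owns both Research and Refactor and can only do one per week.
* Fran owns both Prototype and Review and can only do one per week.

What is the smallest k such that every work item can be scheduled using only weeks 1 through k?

4

The precedence chain requires at least 3 distinct weeks.
With at most 3 per week and 9 work items, at least 3 weeks are needed.
Could 3 weeks be enough, i.e. nothing placed later than week 3? No: Scope must come after Package (at week 1 or later) → {week 2, week 3}; Audit must come after Deploy (at week 1 or later) → {week 2, week 3}; Deploy must come before Audit (at week 3 or earlier) → {week 1, week 2}; Design must come before Scope (at week 3 or earlier) → {week 1, week 2}; Research must come after Scope (at week 2 or later) → {week 3}; Scope must come before Research (at week 3 or earlier) → {week 2}; Audit can't share with Research (week 3) → {week 2}; Deploy must come before Audit (at week 2 or earlier) → {week 1}; Design must come before Scope (at week 2 or earlier) → {week 1}; Design can't share with Deploy (week 1) → nothing is left.
So 3 weeks is not enough.
4 works (last occupied week: week 4): for example Design in week 1; Refactor in week 3; Prototype in week 1; Scope in week 2; Audit in week 3; Review in week 2; Package in week 1; Deploy in week 2; Research in week 4.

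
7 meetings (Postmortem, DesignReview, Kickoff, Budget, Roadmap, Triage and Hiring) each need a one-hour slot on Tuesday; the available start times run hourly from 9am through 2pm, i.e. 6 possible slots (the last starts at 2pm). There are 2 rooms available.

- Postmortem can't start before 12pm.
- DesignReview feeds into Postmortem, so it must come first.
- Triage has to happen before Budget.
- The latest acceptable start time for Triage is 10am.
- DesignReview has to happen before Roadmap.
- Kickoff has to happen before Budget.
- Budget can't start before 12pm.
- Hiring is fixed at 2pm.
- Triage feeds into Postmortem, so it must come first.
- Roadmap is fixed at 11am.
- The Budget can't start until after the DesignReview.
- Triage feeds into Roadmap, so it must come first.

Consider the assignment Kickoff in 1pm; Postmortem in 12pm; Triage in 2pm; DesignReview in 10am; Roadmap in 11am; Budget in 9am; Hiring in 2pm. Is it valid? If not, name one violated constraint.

No — it violates: Triage has to happen before Budget

Kickoff has to happen before Budget — violated.
The Budget can't start until after the DesignReview — violated.
DesignReview has to happen before Roadmap — holds.
Triage feeds into Roadmap, so it must come first — violated.
Hiring is fixed at 2pm — holds.
There are 2 rooms available — holds.
DesignReview feeds into Postmortem, so it must come first — holds.
Roadmap is fixed at 11am — holds.
The latest acceptable start time for Triage is 10am — violated.
Postmortem can't start before 12pm — holds.
Triage has to happen before Budget — violated.
Triage feeds into Postmortem, so it must come first — violated.
Budget can't start before 12pm — violated.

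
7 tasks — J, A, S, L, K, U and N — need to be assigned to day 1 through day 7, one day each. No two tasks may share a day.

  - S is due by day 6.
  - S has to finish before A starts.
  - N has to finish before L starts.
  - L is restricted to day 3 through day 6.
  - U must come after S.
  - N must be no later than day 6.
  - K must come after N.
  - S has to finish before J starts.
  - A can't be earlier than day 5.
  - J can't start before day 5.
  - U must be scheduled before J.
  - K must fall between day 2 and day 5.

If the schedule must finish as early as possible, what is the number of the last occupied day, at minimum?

The precedence chain requires at least 3 distinct days.
With at most 1 per day and 7 tasks, at least 7 days are needed.
J can't be placed before day 5, so the schedule must run through at least day 5.
7 works (last occupied day: day 7): for example K=day 2, S=day 3, N=day 1, A=day 7, L=day 6, U=day 4, J=day 5.

7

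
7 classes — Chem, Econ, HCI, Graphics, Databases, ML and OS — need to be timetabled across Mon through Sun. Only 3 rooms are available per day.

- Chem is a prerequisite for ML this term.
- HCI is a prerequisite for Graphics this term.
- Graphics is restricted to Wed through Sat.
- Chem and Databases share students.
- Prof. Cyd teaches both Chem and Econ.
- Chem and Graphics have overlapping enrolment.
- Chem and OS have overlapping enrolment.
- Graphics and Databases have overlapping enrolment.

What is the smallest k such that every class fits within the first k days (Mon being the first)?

3

The precedence chain requires at least 2 distinct days.
With at most 3 per day and 7 classes, at least 3 days are needed.
Graphics can't be placed before Wed — that is day 3 counting from Mon — so the schedule must run through at least 3 days.
3 works (last occupied day: Wed): for example ML=Tue; HCI=Mon; Databases=Tue; OS=Wed; Econ=Tue; Graphics=Wed; Chem=Mon.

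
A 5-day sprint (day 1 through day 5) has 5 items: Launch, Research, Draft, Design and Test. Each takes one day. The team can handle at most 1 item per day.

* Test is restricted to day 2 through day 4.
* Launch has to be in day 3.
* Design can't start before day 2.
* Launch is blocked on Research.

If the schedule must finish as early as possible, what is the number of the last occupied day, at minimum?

5

The precedence chain requires at least 2 distinct days.
With at most 1 per day and 5 tasks, at least 5 days are needed.
Launch can't be placed before day 3, so the schedule must run through at least day 3.
5 works (last occupied day: day 5): for example Design -> day 4; Test -> day 2; Draft -> day 5; Launch -> day 3; Research -> day 1.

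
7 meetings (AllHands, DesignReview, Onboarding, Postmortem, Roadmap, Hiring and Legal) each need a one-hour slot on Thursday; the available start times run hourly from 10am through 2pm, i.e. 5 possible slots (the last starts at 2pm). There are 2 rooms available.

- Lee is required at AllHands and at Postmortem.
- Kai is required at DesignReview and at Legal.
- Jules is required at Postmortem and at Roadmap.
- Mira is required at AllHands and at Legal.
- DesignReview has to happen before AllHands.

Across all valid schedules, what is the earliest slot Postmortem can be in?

10am

Postmortem at 10am is achievable: Hiring=12pm, DesignReview=10am, AllHands=11am, Postmortem=10am, Onboarding=11am, Legal=1pm, Roadmap=12pm.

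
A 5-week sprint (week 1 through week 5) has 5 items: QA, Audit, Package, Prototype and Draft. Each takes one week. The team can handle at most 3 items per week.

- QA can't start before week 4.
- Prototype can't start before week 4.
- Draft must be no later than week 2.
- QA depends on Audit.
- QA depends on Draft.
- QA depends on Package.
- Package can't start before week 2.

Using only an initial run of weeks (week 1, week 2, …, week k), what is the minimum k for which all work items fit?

The precedence chain requires at least 2 distinct weeks.
With at most 3 per week and 5 work items, at least 2 weeks are needed.
QA can't be placed before week 4, so the schedule must run through at least week 4.
4 works (last occupied week: week 4): for example Package -> week 2; QA -> week 4; Audit -> week 1; Draft -> week 1; Prototype -> week 4.

4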